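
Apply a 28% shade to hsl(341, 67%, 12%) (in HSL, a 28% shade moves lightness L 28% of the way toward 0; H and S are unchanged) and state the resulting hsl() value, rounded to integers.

L moves 28% from 12 toward 0: 12 − 3.36 = 8.64 → 9.
H and S are unchanged.

hsl(341, 67%, 9%)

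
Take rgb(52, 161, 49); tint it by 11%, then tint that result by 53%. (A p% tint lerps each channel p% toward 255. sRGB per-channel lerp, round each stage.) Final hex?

#aad8a9

Per channel, c → c + 0.11(255 − c):
  R: 52 + 22.33 = 74.33 → 74
  G: 161 + 0.11×(255−161) = 161 + 10.34 = 171.34 → 171
  B: 49 + 22.66 = 71.66 → 72
After the tint: rgb(74, 171, 72) = #4aab48.
Lerp each channel 53% toward 255:
  R: 74 + 0.53×(255−74) = 74 + 95.93 = 169.93 → 170
  G: 171 + 0.53×(255−171) = 171 + 44.52 = 215.52 → 216
  B: 72 + 0.53×(255−72) = 72 + 96.99 = 168.99 → 169
rgb(170, 216, 169) = #aad8a9.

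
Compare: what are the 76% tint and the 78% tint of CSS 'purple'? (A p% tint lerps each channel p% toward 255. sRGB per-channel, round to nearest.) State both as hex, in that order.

CSS purple is rgb(128, 0, 128).
76% tint:
  R: 128 + 96.52 = 224.52 → 225
  G: 0 + 193.8 = 193.8 → 194
  B: 128 + 0.76×(255−128) = 128 + 96.52 = 224.52 → 225
  → #e1c2e1
78% tint:
  R: 128 + 0.78×(255−128) = 128 + 99.06 = 227.06 → 227
  G: 0 + 0.78×(255−0) = 0 + 198.9 = 198.9 → 199
  B: 128 + 0.78×(255−128) = 128 + 99.06 = 227.06 → 227
  → #e3c7e3

#e1c2e1, #e3c7e3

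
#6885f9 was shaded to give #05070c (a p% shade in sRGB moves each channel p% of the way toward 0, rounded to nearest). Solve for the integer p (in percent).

#6885f9 is rgb(104, 133, 249); #05070c is rgb(5, 7, 12).
On the B channel (widest range): 12 ≈ 249 + (p/100)(0 − 249), so p ≈ 100×(12 − 249)/(0 − 249) = -23700/-249 = 95.18.
p = 95 reproduces all three channels after rounding.

95%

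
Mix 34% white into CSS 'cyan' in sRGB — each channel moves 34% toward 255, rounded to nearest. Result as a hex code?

CSS cyan is rgb(0, 255, 255).
Per channel, c → c + 0.34(255 − c):
  R: 0 + 0.34×(255−0) = 0 + 86.7 = 86.7 → 87
  G: 255 + 0.34×(255−255) = 255 + 0 = 255 → 255
  B: 255 + 0 = 255 → 255
rgb(87, 255, 255) = #57FFFF.

#57FFFF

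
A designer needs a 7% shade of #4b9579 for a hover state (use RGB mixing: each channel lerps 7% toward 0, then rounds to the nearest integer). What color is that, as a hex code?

#468b71

#4b9579 is rgb(75, 149, 121).
Lerp each channel 7% toward 0:
  R: 75 − 5.25 = 69.75 → 70
  G: 149 + 0.07×(0−149) = 149 − 10.43 = 138.57 → 139
  B: 121 + 0.07×(0−121) = 121 − 8.47 = 112.53 → 113
rgb(70, 139, 113) = #468b71.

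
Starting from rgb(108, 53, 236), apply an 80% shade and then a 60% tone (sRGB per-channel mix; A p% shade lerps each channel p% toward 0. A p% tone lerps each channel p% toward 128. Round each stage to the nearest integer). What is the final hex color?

#565160

Per channel, c → c + 0.8(0 − c):
  R: 108 − 86.4 = 21.6 → 22
  G: 53 + 0.8×(0−53) = 53 − 42.4 = 10.6 → 11
  B: 236 − 188.8 = 47.2 → 47
After the shade: rgb(22, 11, 47) = #160b2f.
Lerp each channel 60% toward 128:
  R: 22 + 0.6×(128−22) = 22 + 63.6 = 85.6 → 86
  G: 11 + 0.6×(128−11) = 11 + 70.2 = 81.2 → 81
  B: 47 + 0.6×(128−47) = 47 + 48.6 = 95.6 → 96
rgb(86, 81, 96) = #565160.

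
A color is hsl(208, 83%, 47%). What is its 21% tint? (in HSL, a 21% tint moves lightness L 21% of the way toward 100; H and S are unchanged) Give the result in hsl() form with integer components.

hsl(208, 83%, 58%)

L moves 21% from 47 toward 100: 47 + 11.13 = 58.13 → 58.
H and S are unchanged.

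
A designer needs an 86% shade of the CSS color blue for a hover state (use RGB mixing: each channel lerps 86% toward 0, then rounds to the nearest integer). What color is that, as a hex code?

CSS blue is rgb(0, 0, 255).
Per channel, c → c + 0.86(0 − c):
  R: 0 + 0 = 0 → 0
  G: 0 + 0 = 0 → 0
  B: 255 − 219.3 = 35.7 → 36
rgb(0, 0, 36) = #000024.

#000024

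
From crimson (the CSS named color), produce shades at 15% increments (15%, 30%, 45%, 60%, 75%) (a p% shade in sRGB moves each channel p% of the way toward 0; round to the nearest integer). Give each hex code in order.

CSS crimson is rgb(220, 20, 60).
15%: (220 − 33 = 187→187, 20 − 3 = 17→17, 60 − 9 = 51→51) → #BB1133
30%: (220 − 66 = 154→154, 20 − 6 = 14→14, 60 − 18 = 42→42) → #9A0E2A
45%: (220 − 99 = 121→121, 20 − 9 = 11→11, 60 − 27 = 33→33) → #790B21
60%: (220 − 132 = 88→88, 20 − 12 = 8→8, 60 − 36 = 24→24) → #580818
75%: (220 − 165 = 55→55, 20 − 15 = 5→5, 60 − 45 = 15→15) → #37050F

#BB1133, #9A0E2A, #790B21, #580818, #37050F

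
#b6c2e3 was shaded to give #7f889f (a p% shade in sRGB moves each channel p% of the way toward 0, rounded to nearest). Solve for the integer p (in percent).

30%

#b6c2e3 is rgb(182, 194, 227); #7f889f is rgb(127, 136, 159).
On the B channel (widest range): 159 ≈ 227 + (p/100)(0 − 227), so p ≈ 100×(159 − 227)/(0 − 227) = -6800/-227 = 29.96.
p = 30 reproduces all three channels after rounding.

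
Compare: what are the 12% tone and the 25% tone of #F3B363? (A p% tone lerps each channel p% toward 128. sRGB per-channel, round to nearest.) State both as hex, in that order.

#E5AD66, #D6A66A

#F3B363 is rgb(243, 179, 99).
12% tone:
  R: 243 − 13.8 = 229.2 → 229
  G: 179 + 0.12×(128−179) = 179 − 6.12 = 172.88 → 173
  B: 99 + 0.12×(128−99) = 99 + 3.48 = 102.48 → 102
  → #E5AD66
25% tone:
  R: 243 + 0.25×(128−243) = 243 − 28.75 = 214.25 → 214
  G: 179 + 0.25×(128−179) = 179 − 12.75 = 166.25 → 166
  B: 99 + 0.25×(128−99) = 99 + 7.25 = 106.25 → 106
  → #D6A66A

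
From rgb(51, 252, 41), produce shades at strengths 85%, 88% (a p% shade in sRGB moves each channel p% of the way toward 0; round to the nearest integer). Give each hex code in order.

#082606, #061E05

85%: (51 − 43.35 = 7.65→8, 252 − 214.2 = 37.8→38, 41 − 34.85 = 6.15→6) → #082606
88%: (51 − 44.88 = 6.12→6, 252 − 221.76 = 30.24→30, 41 − 36.08 = 4.92→5) → #061E05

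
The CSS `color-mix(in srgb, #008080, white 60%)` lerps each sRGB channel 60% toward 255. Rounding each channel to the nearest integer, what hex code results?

#99CCCC

#008080 is rgb(0, 128, 128).
A 60% tint moves each channel 60% toward 255:
  R: 0 + 0.6×(255−0) = 0 + 153 = 153 → 153
  G: 128 + 0.6×(255−128) = 128 + 76.2 = 204.2 → 204
  B: 128 + 0.6×(255−128) = 128 + 76.2 = 204.2 → 204
rgb(153, 204, 204) = #99CCCC.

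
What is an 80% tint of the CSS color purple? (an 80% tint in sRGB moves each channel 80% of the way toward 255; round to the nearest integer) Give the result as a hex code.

CSS purple is rgb(128, 0, 128).
Per channel, c → c + 0.8(255 − c):
  R: 128 + 0.8×(255−128) = 128 + 101.6 = 229.6 → 230
  G: 0 + 204 = 204 → 204
  B: 128 + 101.6 = 229.6 → 230
rgb(230, 204, 230) = #e6cce6.

#e6cce6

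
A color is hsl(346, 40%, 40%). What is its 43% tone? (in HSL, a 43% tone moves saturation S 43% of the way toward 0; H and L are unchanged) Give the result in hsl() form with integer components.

S moves 43% from 40 toward 0: 40 − 17.2 = 22.8 → 23.
H and L are unchanged.

hsl(346, 23%, 40%)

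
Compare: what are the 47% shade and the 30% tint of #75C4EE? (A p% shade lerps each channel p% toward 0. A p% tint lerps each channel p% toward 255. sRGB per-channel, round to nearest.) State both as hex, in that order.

#3E687E, #9ED6F3

#75C4EE is rgb(117, 196, 238).
47% shade:
  R: 117 + 0.47×(0−117) = 117 − 54.99 = 62.01 → 62
  G: 196 − 92.12 = 103.88 → 104
  B: 238 + 0.47×(0−238) = 238 − 111.86 = 126.14 → 126
  → #3E687E
30% tint:
  R: 117 + 0.3×(255−117) = 117 + 41.4 = 158.4 → 158
  G: 196 + 17.7 = 213.7 → 214
  B: 238 + 0.3×(255−238) = 238 + 5.1 = 243.1 → 243
  → #9ED6F3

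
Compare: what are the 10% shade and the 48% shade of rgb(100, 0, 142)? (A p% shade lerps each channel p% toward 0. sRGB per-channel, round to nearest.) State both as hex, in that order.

#5A0080, #34004A

10% shade:
  R: 100 + 0.1×(0−100) = 100 − 10 = 90 → 90
  G: 0 + 0 = 0 → 0
  B: 142 − 14.2 = 127.8 → 128
  → #5A0080
48% shade:
  R: 100 − 48 = 52 → 52
  G: 0 + 0.48×(0−0) = 0 + 0 = 0 → 0
  B: 142 − 68.16 = 73.84 → 74
  → #34004A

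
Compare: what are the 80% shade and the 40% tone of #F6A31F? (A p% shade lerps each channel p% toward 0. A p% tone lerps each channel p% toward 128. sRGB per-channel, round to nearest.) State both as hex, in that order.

#312106, #C79546

#F6A31F is rgb(246, 163, 31).
80% shade:
  R: 246 − 196.8 = 49.2 → 49
  G: 163 + 0.8×(0−163) = 163 − 130.4 = 32.6 → 33
  B: 31 + 0.8×(0−31) = 31 − 24.8 = 6.2 → 6
  → #312106
40% tone:
  R: 246 − 47.2 = 198.8 → 199
  G: 163 + 0.4×(128−163) = 163 − 14 = 149 → 149
  B: 31 + 0.4×(128−31) = 31 + 38.8 = 69.8 → 70
  → #C79546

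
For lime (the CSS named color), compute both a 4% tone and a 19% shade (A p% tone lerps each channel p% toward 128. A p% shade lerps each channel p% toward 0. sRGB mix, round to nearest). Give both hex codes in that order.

#05fa05, #00cf00

CSS lime is rgb(0, 255, 0).
4% tone:
  R: 0 + 5.12 = 5.12 → 5
  G: 255 − 5.08 = 249.92 → 250
  B: 0 + 0.04×(128−0) = 0 + 5.12 = 5.12 → 5
  → #05fa05
19% shade:
  R: 0 + 0 = 0 → 0
  G: 255 + 0.19×(0−255) = 255 − 48.45 = 206.55 → 207
  B: 0 + 0 = 0 → 0
  → #00cf00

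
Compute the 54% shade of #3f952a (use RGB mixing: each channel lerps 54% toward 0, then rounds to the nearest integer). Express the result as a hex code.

#3f952a is rgb(63, 149, 42).
Per channel, c → c + 0.54(0 − c):
  R: 63 + 0.54×(0−63) = 63 − 34.02 = 28.98 → 29
  G: 149 − 80.46 = 68.54 → 69
  B: 42 + 0.54×(0−42) = 42 − 22.68 = 19.32 → 19
rgb(29, 69, 19) = #1d4513.

#1d4513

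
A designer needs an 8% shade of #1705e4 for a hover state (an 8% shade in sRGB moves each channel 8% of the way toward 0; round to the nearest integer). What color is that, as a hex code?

#1705e4 is rgb(23, 5, 228).
Lerp each channel 8% toward 0:
  R: 23 + 0.08×(0−23) = 23 − 1.84 = 21.16 → 21
  G: 5 + 0.08×(0−5) = 5 − 0.4 = 4.6 → 5
  B: 228 − 18.24 = 209.76 → 210
rgb(21, 5, 210) = #1505d2.

#1505d2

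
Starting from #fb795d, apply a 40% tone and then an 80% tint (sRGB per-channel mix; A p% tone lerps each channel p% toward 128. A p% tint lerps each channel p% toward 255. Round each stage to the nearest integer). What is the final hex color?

#fb795d is rgb(251, 121, 93).
A 40% tone moves each channel 40% toward 128:
  R: 251 + 0.4×(128−251) = 251 − 49.2 = 201.8 → 202
  G: 121 + 0.4×(128−121) = 121 + 2.8 = 123.8 → 124
  B: 93 + 0.4×(128−93) = 93 + 14 = 107 → 107
After the tone: rgb(202, 124, 107) = #ca7c6b.
Per channel, c → c + 0.8(255 − c):
  R: 202 + 42.4 = 244.4 → 244
  G: 124 + 0.8×(255−124) = 124 + 104.8 = 228.8 → 229
  B: 107 + 0.8×(255−107) = 107 + 118.4 = 225.4 → 225
rgb(244, 229, 225) = #f4e5e1.

#f4e5e1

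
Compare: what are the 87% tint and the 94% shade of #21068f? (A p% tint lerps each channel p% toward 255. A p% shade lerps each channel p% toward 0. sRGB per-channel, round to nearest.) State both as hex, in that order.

#e2dff0, #020009

#21068f is rgb(33, 6, 143).
87% tint:
  R: 33 + 193.14 = 226.14 → 226
  G: 6 + 0.87×(255−6) = 6 + 216.63 = 222.63 → 223
  B: 143 + 0.87×(255−143) = 143 + 97.44 = 240.44 → 240
  → #e2dff0
94% shade:
  R: 33 − 31.02 = 1.98 → 2
  G: 6 + 0.94×(0−6) = 6 − 5.64 = 0.36 → 0
  B: 143 + 0.94×(0−143) = 143 − 134.42 = 8.58 → 9
  → #020009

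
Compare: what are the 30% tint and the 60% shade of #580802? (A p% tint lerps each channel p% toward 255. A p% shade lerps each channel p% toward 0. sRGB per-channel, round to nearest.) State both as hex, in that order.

#8A524E, #230301

#580802 is rgb(88, 8, 2).
30% tint:
  R: 88 + 50.1 = 138.1 → 138
  G: 8 + 0.3×(255−8) = 8 + 74.1 = 82.1 → 82
  B: 2 + 75.9 = 77.9 → 78
  → #8A524E
60% shade:
  R: 88 − 52.8 = 35.2 → 35
  G: 8 + 0.6×(0−8) = 8 − 4.8 = 3.2 → 3
  B: 2 − 1.2 = 0.8 → 1
  → #230301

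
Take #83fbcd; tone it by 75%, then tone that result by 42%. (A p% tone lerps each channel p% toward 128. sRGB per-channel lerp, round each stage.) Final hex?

#81928b

#83fbcd is rgb(131, 251, 205).
A 75% tone moves each channel 75% toward 128:
  R: 131 + 0.75×(128−131) = 131 − 2.25 = 128.75 → 129
  G: 251 + 0.75×(128−251) = 251 − 92.25 = 158.75 → 159
  B: 205 + 0.75×(128−205) = 205 − 57.75 = 147.25 → 147
After the tone: rgb(129, 159, 147) = #819f93.
Lerp each channel 42% toward 128:
  R: 129 + 0.42×(128−129) = 129 − 0.42 = 128.58 → 129
  G: 159 − 13.02 = 145.98 → 146
  B: 147 − 7.98 = 139.02 → 139
rgb(129, 146, 139) = #81928b.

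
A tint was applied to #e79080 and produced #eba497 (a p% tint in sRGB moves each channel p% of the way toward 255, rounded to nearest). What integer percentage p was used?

18%

#e79080 is rgb(231, 144, 128); #eba497 is rgb(235, 164, 151).
On the B channel (widest range): 151 ≈ 128 + (p/100)(255 − 128), so p ≈ 100×(151 − 128)/(255 − 128) = 2300/127 = 18.11.
p = 18 reproduces all three channels after rounding.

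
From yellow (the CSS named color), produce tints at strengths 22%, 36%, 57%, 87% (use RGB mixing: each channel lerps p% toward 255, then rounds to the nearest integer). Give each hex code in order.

#FFFF38, #FFFF5C, #FFFF91, #FFFFDE

CSS yellow is rgb(255, 255, 0).
22%: (255→255, 255→255, 0 + 56.1 = 56.1→56) → #FFFF38
36%: (255→255, 255→255, 0 + 91.8 = 91.8→92) → #FFFF5C
57%: (255→255, 255→255, 0 + 145.35 = 145.35→145) → #FFFF91
87%: (255→255, 255→255, 0 + 221.85 = 221.85→222) → #FFFFDE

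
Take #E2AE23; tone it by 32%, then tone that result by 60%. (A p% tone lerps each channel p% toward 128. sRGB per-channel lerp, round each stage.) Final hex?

#9B8C67

#E2AE23 is rgb(226, 174, 35).
Lerp each channel 32% toward 128:
  R: 226 − 31.36 = 194.64 → 195
  G: 174 + 0.32×(128−174) = 174 − 14.72 = 159.28 → 159
  B: 35 + 0.32×(128−35) = 35 + 29.76 = 64.76 → 65
After the tone: rgb(195, 159, 65) = #C39F41.
Lerp each channel 60% toward 128:
  R: 195 − 40.2 = 154.8 → 155
  G: 159 − 18.6 = 140.4 → 140
  B: 65 + 37.8 = 102.8 → 103
rgb(155, 140, 103) = #9B8C67.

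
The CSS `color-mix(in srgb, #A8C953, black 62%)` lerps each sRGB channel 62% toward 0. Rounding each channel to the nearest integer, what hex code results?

#404C20

#A8C953 is rgb(168, 201, 83).
Per channel, c → c + 0.62(0 − c):
  R: 168 − 104.16 = 63.84 → 64
  G: 201 + 0.62×(0−201) = 201 − 124.62 = 76.38 → 76
  B: 83 − 51.46 = 31.54 → 32
rgb(64, 76, 32) = #404C20.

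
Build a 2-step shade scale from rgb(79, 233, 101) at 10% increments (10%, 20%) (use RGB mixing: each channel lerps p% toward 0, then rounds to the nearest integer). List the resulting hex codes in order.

#47D25B, #3FBA51

10%: (79 − 7.9 = 71.1→71, 233 − 23.3 = 209.7→210, 101 − 10.1 = 90.9→91) → #47D25B
20%: (79 − 15.8 = 63.2→63, 233 − 46.6 = 186.4→186, 101 − 20.2 = 80.8→81) → #3FBA51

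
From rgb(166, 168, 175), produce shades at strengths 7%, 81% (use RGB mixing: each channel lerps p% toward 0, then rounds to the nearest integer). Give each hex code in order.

#9A9CA3, #202021

7%: (166 − 11.62 = 154.38→154, 168 − 11.76 = 156.24→156, 175 − 12.25 = 162.75→163) → #9A9CA3
81%: (166 − 134.46 = 31.54→32, 168 − 136.08 = 31.92→32, 175 − 141.75 = 33.25→33) → #202021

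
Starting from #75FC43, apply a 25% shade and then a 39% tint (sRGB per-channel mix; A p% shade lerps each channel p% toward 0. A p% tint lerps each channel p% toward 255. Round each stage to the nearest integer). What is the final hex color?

#75FC43 is rgb(117, 252, 67).
Lerp each channel 25% toward 0:
  R: 117 + 0.25×(0−117) = 117 − 29.25 = 87.75 → 88
  G: 252 + 0.25×(0−252) = 252 − 63 = 189 → 189
  B: 67 + 0.25×(0−67) = 67 − 16.75 = 50.25 → 50
After the shade: rgb(88, 189, 50) = #58BD32.
Lerp each channel 39% toward 255:
  R: 88 + 0.39×(255−88) = 88 + 65.13 = 153.13 → 153
  G: 189 + 25.74 = 214.74 → 215
  B: 50 + 0.39×(255−50) = 50 + 79.95 = 129.95 → 130
rgb(153, 215, 130) = #99D782.

#99D782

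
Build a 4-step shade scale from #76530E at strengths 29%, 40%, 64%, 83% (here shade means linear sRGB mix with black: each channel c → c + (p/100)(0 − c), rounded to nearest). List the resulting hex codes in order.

#76530E is rgb(118, 83, 14).
29%: (118 − 34.22 = 83.78→84, 83 − 24.07 = 58.93→59, 14 − 4.06 = 9.94→10) → #543B0A
40%: (118 − 47.2 = 70.8→71, 83 − 33.2 = 49.8→50, 14 − 5.6 = 8.4→8) → #473208
64%: (118 − 75.52 = 42.48→42, 83 − 53.12 = 29.88→30, 14 − 8.96 = 5.04→5) → #2A1E05
83%: (118 − 97.94 = 20.06→20, 83 − 68.89 = 14.11→14, 14 − 11.62 = 2.38→2) → #140E02

#543B0A, #473208, #2A1E05, #140E02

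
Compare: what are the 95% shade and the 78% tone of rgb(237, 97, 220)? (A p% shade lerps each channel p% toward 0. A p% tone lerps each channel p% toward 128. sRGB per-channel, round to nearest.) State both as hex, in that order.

#0C050B, #987994

95% shade:
  R: 237 − 225.15 = 11.85 → 12
  G: 97 − 92.15 = 4.85 → 5
  B: 220 + 0.95×(0−220) = 220 − 209 = 11 → 11
  → #0C050B
78% tone:
  R: 237 − 85.02 = 151.98 → 152
  G: 97 + 24.18 = 121.18 → 121
  B: 220 + 0.78×(128−220) = 220 − 71.76 = 148.24 → 148
  → #987994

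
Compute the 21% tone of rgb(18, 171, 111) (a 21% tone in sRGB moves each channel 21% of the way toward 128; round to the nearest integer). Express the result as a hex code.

#29A273

Per channel, c → c + 0.21(128 − c):
  R: 18 + 0.21×(128−18) = 18 + 23.1 = 41.1 → 41
  G: 171 + 0.21×(128−171) = 171 − 9.03 = 161.97 → 162
  B: 111 + 3.57 = 114.57 → 115
rgb(41, 162, 115) = #29A273.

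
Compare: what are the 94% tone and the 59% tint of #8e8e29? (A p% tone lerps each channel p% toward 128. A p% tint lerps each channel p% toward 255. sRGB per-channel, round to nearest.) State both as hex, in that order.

#8e8e29 is rgb(142, 142, 41).
94% tone:
  R: 142 + 0.94×(128−142) = 142 − 13.16 = 128.84 → 129
  G: 142 − 13.16 = 128.84 → 129
  B: 41 + 81.78 = 122.78 → 123
  → #81817b
59% tint:
  R: 142 + 0.59×(255−142) = 142 + 66.67 = 208.67 → 209
  G: 142 + 0.59×(255−142) = 142 + 66.67 = 208.67 → 209
  B: 41 + 0.59×(255−41) = 41 + 126.26 = 167.26 → 167
  → #d1d1a7

#81817b, #d1d1a7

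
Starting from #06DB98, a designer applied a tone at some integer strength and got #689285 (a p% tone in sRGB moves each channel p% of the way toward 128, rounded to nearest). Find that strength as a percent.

80%

#06DB98 is rgb(6, 219, 152); #689285 is rgb(104, 146, 133).
On the R channel (widest range): 104 ≈ 6 + (p/100)(128 − 6), so p ≈ 100×(104 − 6)/(128 − 6) = 9800/122 = 80.33.
p = 80 reproduces all three channels after rounding.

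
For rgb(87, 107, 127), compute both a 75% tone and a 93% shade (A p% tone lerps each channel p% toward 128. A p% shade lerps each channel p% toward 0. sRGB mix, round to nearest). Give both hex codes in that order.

75% tone:
  R: 87 + 30.75 = 117.75 → 118
  G: 107 + 0.75×(128−107) = 107 + 15.75 = 122.75 → 123
  B: 127 + 0.75×(128−127) = 127 + 0.75 = 127.75 → 128
  → #767B80
93% shade:
  R: 87 + 0.93×(0−87) = 87 − 80.91 = 6.09 → 6
  G: 107 − 99.51 = 7.49 → 7
  B: 127 − 118.11 = 8.89 → 9
  → #060709

#767B80, #060709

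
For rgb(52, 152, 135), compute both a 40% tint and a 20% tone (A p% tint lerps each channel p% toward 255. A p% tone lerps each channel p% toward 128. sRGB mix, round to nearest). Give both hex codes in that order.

#85c1b7, #439386

40% tint:
  R: 52 + 81.2 = 133.2 → 133
  G: 152 + 41.2 = 193.2 → 193
  B: 135 + 48 = 183 → 183
  → #85c1b7
20% tone:
  R: 52 + 0.2×(128−52) = 52 + 15.2 = 67.2 → 67
  G: 152 + 0.2×(128−152) = 152 − 4.8 = 147.2 → 147
  B: 135 + 0.2×(128−135) = 135 − 1.4 = 133.6 → 134
  → #439386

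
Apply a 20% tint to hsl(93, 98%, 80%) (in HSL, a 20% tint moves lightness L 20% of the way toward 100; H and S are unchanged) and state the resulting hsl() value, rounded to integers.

hsl(93, 98%, 84%)

L moves 20% from 80 toward 100: 80 + 4 = 84 → 84.
H and S are unchanged.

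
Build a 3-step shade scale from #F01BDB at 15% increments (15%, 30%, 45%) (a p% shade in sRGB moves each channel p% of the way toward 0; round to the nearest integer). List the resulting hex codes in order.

#CC17BA, #A81399, #840F78

#F01BDB is rgb(240, 27, 219).
15%: (240 − 36 = 204→204, 27 − 4.05 = 22.95→23, 219 − 32.85 = 186.15→186) → #CC17BA
30%: (240 − 72 = 168→168, 27 − 8.1 = 18.9→19, 219 − 65.7 = 153.3→153) → #A81399
45%: (240 − 108 = 132→132, 27 − 12.15 = 14.85→15, 219 − 98.55 = 120.45→120) → #840F78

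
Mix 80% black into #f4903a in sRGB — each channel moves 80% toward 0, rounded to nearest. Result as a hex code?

#f4903a is rgb(244, 144, 58).
Per channel, c → c + 0.8(0 − c):
  R: 244 + 0.8×(0−244) = 244 − 195.2 = 48.8 → 49
  G: 144 + 0.8×(0−144) = 144 − 115.2 = 28.8 → 29
  B: 58 + 0.8×(0−58) = 58 − 46.4 = 11.6 → 12
rgb(49, 29, 12) = #311d0c.

#311d0c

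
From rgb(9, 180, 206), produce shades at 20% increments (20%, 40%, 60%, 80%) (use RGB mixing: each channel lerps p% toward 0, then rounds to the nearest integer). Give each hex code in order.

#0790A5, #056C7C, #044852, #022429

20%: (9 − 1.8 = 7.2→7, 180 − 36 = 144→144, 206 − 41.2 = 164.8→165) → #0790A5
40%: (9 − 3.6 = 5.4→5, 180 − 72 = 108→108, 206 − 82.4 = 123.6→124) → #056C7C
60%: (9 − 5.4 = 3.6→4, 180 − 108 = 72→72, 206 − 123.6 = 82.4→82) → #044852
80%: (9 − 7.2 = 1.8→2, 180 − 144 = 36→36, 206 − 164.8 = 41.2→41) → #022429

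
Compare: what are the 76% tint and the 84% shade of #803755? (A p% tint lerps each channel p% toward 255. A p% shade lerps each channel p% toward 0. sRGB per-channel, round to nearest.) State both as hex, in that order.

#803755 is rgb(128, 55, 85).
76% tint:
  R: 128 + 0.76×(255−128) = 128 + 96.52 = 224.52 → 225
  G: 55 + 152 = 207 → 207
  B: 85 + 129.2 = 214.2 → 214
  → #e1cfd6
84% shade:
  R: 128 + 0.84×(0−128) = 128 − 107.52 = 20.48 → 20
  G: 55 − 46.2 = 8.8 → 9
  B: 85 + 0.84×(0−85) = 85 − 71.4 = 13.6 → 14
  → #14090e

#e1cfd6, #14090e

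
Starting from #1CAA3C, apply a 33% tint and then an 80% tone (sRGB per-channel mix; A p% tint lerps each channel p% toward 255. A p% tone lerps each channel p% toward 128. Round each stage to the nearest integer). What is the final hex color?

#7B8E7F

#1CAA3C is rgb(28, 170, 60).
Per channel, c → c + 0.33(255 − c):
  R: 28 + 74.91 = 102.91 → 103
  G: 170 + 28.05 = 198.05 → 198
  B: 60 + 0.33×(255−60) = 60 + 64.35 = 124.35 → 124
After the tint: rgb(103, 198, 124) = #67C67C.
An 80% tone moves each channel 80% toward 128:
  R: 103 + 0.8×(128−103) = 103 + 20 = 123 → 123
  G: 198 + 0.8×(128−198) = 198 − 56 = 142 → 142
  B: 124 + 3.2 = 127.2 → 127
rgb(123, 142, 127) = #7B8E7F.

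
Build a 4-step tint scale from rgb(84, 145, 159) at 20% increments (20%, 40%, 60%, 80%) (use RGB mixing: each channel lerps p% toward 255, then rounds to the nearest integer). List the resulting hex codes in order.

20%: (84 + 34.2 = 118.2→118, 145 + 22 = 167→167, 159 + 19.2 = 178.2→178) → #76A7B2
40%: (84 + 68.4 = 152.4→152, 145 + 44 = 189→189, 159 + 38.4 = 197.4→197) → #98BDC5
60%: (84 + 102.6 = 186.6→187, 145 + 66 = 211→211, 159 + 57.6 = 216.6→217) → #BBD3D9
80%: (84 + 136.8 = 220.8→221, 145 + 88 = 233→233, 159 + 76.8 = 235.8→236) → #DDE9EC

#76A7B2, #98BDC5, #BBD3D9, #DDE9EC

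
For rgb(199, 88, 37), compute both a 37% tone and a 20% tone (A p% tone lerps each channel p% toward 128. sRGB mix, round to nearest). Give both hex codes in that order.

37% tone:
  R: 199 + 0.37×(128−199) = 199 − 26.27 = 172.73 → 173
  G: 88 + 14.8 = 102.8 → 103
  B: 37 + 33.67 = 70.67 → 71
  → #AD6747
20% tone:
  R: 199 − 14.2 = 184.8 → 185
  G: 88 + 0.2×(128−88) = 88 + 8 = 96 → 96
  B: 37 + 18.2 = 55.2 → 55
  → #B96037

#AD6747, #B96037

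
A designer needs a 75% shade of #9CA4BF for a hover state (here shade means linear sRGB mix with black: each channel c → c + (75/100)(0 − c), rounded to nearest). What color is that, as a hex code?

#272930

#9CA4BF is rgb(156, 164, 191).
Per channel, c → c + 0.75(0 − c):
  R: 156 + 0.75×(0−156) = 156 − 117 = 39 → 39
  G: 164 + 0.75×(0−164) = 164 − 123 = 41 → 41
  B: 191 − 143.25 = 47.75 → 48
rgb(39, 41, 48) = #272930.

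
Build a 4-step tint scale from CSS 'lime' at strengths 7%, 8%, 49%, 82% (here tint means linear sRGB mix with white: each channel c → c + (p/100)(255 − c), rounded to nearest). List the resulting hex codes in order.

CSS lime is rgb(0, 255, 0).
7%: (0 + 17.85 = 17.85→18, 255→255, 0 + 17.85 = 17.85→18) → #12FF12
8%: (0 + 20.4 = 20.4→20, 255→255, 0 + 20.4 = 20.4→20) → #14FF14
49%: (0 + 124.95 = 124.95→125, 255→255, 0 + 124.95 = 124.95→125) → #7DFF7D
82%: (0 + 209.1 = 209.1→209, 255→255, 0 + 209.1 = 209.1→209) → #D1FFD1

#12FF12, #14FF14, #7DFF7D, #D1FFD1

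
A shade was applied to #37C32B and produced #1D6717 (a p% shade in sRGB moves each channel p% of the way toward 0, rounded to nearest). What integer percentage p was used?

#37C32B is rgb(55, 195, 43); #1D6717 is rgb(29, 103, 23).
On the G channel (widest range): 103 ≈ 195 + (p/100)(0 − 195), so p ≈ 100×(103 − 195)/(0 − 195) = -9200/-195 = 47.18.
p = 47 reproduces all three channels after rounding.

47%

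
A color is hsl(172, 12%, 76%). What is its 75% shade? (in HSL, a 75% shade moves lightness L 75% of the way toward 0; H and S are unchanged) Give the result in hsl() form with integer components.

hsl(172, 12%, 19%)

L moves 75% from 76 toward 0: 76 − 57 = 19 → 19.
H and S are unchanged.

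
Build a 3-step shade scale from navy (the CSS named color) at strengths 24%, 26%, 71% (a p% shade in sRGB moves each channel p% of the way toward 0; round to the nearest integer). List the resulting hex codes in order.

#000061, #00005F, #000025

CSS navy is rgb(0, 0, 128).
24%: (0→0, 0→0, 128 − 30.72 = 97.28→97) → #000061
26%: (0→0, 0→0, 128 − 33.28 = 94.72→95) → #00005F
71%: (0→0, 0→0, 128 − 90.88 = 37.12→37) → #000025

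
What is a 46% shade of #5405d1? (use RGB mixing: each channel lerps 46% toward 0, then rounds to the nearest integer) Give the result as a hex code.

#2d0371

#5405d1 is rgb(84, 5, 209).
A 46% shade moves each channel 46% toward 0:
  R: 84 − 38.64 = 45.36 → 45
  G: 5 + 0.46×(0−5) = 5 − 2.3 = 2.7 → 3
  B: 209 + 0.46×(0−209) = 209 − 96.14 = 112.86 → 113
rgb(45, 3, 113) = #2d0371.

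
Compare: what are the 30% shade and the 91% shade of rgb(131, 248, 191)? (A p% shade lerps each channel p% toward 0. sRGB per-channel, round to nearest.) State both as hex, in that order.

30% shade:
  R: 131 − 39.3 = 91.7 → 92
  G: 248 + 0.3×(0−248) = 248 − 74.4 = 173.6 → 174
  B: 191 − 57.3 = 133.7 → 134
  → #5CAE86
91% shade:
  R: 131 + 0.91×(0−131) = 131 − 119.21 = 11.79 → 12
  G: 248 − 225.68 = 22.32 → 22
  B: 191 + 0.91×(0−191) = 191 − 173.81 = 17.19 → 17
  → #0C1611

#5CAE86, #0C1611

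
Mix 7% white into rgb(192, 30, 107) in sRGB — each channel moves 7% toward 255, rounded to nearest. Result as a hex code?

#C42E75

Lerp each channel 7% toward 255:
  R: 192 + 0.07×(255−192) = 192 + 4.41 = 196.41 → 196
  G: 30 + 0.07×(255−30) = 30 + 15.75 = 45.75 → 46
  B: 107 + 0.07×(255−107) = 107 + 10.36 = 117.36 → 117
rgb(196, 46, 117) = #C42E75.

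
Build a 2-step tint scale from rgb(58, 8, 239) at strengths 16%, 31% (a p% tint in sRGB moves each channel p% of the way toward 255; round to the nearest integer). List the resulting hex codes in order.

#5A30F2, #7755F4

16%: (58 + 31.52 = 89.52→90, 8 + 39.52 = 47.52→48, 239 + 2.56 = 241.56→242) → #5A30F2
31%: (58 + 61.07 = 119.07→119, 8 + 76.57 = 84.57→85, 239 + 4.96 = 243.96→244) → #7755F4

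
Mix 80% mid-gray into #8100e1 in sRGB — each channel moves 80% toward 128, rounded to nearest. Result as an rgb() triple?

rgb(128, 102, 147)

#8100e1 is rgb(129, 0, 225).
Lerp each channel 80% toward 128:
  R: 129 + 0.8×(128−129) = 129 − 0.8 = 128.2 → 128
  G: 0 + 0.8×(128−0) = 0 + 102.4 = 102.4 → 102
  B: 225 − 77.6 = 147.4 → 147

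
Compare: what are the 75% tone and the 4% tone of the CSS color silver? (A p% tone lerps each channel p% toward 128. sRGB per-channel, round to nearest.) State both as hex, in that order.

#909090, #BDBDBD

CSS silver is rgb(192, 192, 192).
75% tone:
  R: 192 − 48 = 144 → 144
  G: 192 + 0.75×(128−192) = 192 − 48 = 144 → 144
  B: 192 − 48 = 144 → 144
  → #909090
4% tone:
  R: 192 + 0.04×(128−192) = 192 − 2.56 = 189.44 → 189
  G: 192 + 0.04×(128−192) = 192 − 2.56 = 189.44 → 189
  B: 192 + 0.04×(128−192) = 192 − 2.56 = 189.44 → 189
  → #BDBDBD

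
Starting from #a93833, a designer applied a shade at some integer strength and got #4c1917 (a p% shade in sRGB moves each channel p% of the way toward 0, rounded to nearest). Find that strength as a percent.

55%

#a93833 is rgb(169, 56, 51); #4c1917 is rgb(76, 25, 23).
On the R channel (widest range): 76 ≈ 169 + (p/100)(0 − 169), so p ≈ 100×(76 − 169)/(0 − 169) = -9300/-169 = 55.03.
p = 55 reproduces all three channels after rounding.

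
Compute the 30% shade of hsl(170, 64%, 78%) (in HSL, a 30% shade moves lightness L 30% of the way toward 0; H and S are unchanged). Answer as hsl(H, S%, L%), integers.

L moves 30% from 78 toward 0: 78 − 23.4 = 54.6 → 55.
H and S are unchanged.

hsl(170, 64%, 55%)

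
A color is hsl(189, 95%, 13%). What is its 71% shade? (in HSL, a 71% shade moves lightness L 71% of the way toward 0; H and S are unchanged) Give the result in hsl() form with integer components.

hsl(189, 95%, 4%)

L moves 71% from 13 toward 0: 13 − 9.23 = 3.77 → 4.
H and S are unchanged.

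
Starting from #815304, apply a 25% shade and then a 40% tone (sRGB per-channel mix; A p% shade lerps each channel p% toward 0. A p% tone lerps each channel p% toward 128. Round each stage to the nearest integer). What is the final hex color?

#6D5835

#815304 is rgb(129, 83, 4).
Lerp each channel 25% toward 0:
  R: 129 − 32.25 = 96.75 → 97
  G: 83 + 0.25×(0−83) = 83 − 20.75 = 62.25 → 62
  B: 4 − 1 = 3 → 3
After the shade: rgb(97, 62, 3) = #613E03.
Lerp each channel 40% toward 128:
  R: 97 + 0.4×(128−97) = 97 + 12.4 = 109.4 → 109
  G: 62 + 0.4×(128−62) = 62 + 26.4 = 88.4 → 88
  B: 3 + 50 = 53 → 53
rgb(109, 88, 53) = #6D5835.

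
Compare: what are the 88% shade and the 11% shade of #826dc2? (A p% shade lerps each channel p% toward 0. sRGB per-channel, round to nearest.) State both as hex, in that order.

#100d17, #7461ad

#826dc2 is rgb(130, 109, 194).
88% shade:
  R: 130 + 0.88×(0−130) = 130 − 114.4 = 15.6 → 16
  G: 109 + 0.88×(0−109) = 109 − 95.92 = 13.08 → 13
  B: 194 − 170.72 = 23.28 → 23
  → #100d17
11% shade:
  R: 130 + 0.11×(0−130) = 130 − 14.3 = 115.7 → 116
  G: 109 − 11.99 = 97.01 → 97
  B: 194 − 21.34 = 172.66 → 173
  → #7461ad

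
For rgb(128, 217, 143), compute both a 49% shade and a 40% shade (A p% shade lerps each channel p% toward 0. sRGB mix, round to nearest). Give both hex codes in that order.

49% shade:
  R: 128 + 0.49×(0−128) = 128 − 62.72 = 65.28 → 65
  G: 217 + 0.49×(0−217) = 217 − 106.33 = 110.67 → 111
  B: 143 + 0.49×(0−143) = 143 − 70.07 = 72.93 → 73
  → #416f49
40% shade:
  R: 128 − 51.2 = 76.8 → 77
  G: 217 + 0.4×(0−217) = 217 − 86.8 = 130.2 → 130
  B: 143 + 0.4×(0−143) = 143 − 57.2 = 85.8 → 86
  → #4d8256

#416f49, #4d8256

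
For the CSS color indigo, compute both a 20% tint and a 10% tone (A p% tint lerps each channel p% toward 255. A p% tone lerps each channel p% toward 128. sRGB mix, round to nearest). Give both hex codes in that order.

#6f339b, #500d82

CSS indigo is rgb(75, 0, 130).
20% tint:
  R: 75 + 36 = 111 → 111
  G: 0 + 0.2×(255−0) = 0 + 51 = 51 → 51
  B: 130 + 0.2×(255−130) = 130 + 25 = 155 → 155
  → #6f339b
10% tone:
  R: 75 + 0.1×(128−75) = 75 + 5.3 = 80.3 → 80
  G: 0 + 0.1×(128−0) = 0 + 12.8 = 12.8 → 13
  B: 130 + 0.1×(128−130) = 130 − 0.2 = 129.8 → 130
  → #500d82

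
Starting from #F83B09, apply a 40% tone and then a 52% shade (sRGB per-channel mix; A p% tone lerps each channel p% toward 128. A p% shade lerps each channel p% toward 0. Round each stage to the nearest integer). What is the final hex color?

#F83B09 is rgb(248, 59, 9).
A 40% tone moves each channel 40% toward 128:
  R: 248 − 48 = 200 → 200
  G: 59 + 0.4×(128−59) = 59 + 27.6 = 86.6 → 87
  B: 9 + 0.4×(128−9) = 9 + 47.6 = 56.6 → 57
After the tone: rgb(200, 87, 57) = #C85739.
Lerp each channel 52% toward 0:
  R: 200 + 0.52×(0−200) = 200 − 104 = 96 → 96
  G: 87 + 0.52×(0−87) = 87 − 45.24 = 41.76 → 42
  B: 57 − 29.64 = 27.36 → 27
rgb(96, 42, 27) = #602A1B.

#602A1B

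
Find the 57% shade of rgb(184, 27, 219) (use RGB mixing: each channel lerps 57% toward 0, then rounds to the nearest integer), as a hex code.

#4f0c5e

A 57% shade moves each channel 57% toward 0:
  R: 184 − 104.88 = 79.12 → 79
  G: 27 + 0.57×(0−27) = 27 − 15.39 = 11.61 → 12
  B: 219 + 0.57×(0−219) = 219 − 124.83 = 94.17 → 94
rgb(79, 12, 94) = #4f0c5e.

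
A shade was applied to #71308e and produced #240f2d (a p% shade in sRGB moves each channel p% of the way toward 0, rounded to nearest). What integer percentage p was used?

#71308e is rgb(113, 48, 142); #240f2d is rgb(36, 15, 45).
On the B channel (widest range): 45 ≈ 142 + (p/100)(0 − 142), so p ≈ 100×(45 − 142)/(0 − 142) = -9700/-142 = 68.31.
p = 68 reproduces all three channels after rounding.

68%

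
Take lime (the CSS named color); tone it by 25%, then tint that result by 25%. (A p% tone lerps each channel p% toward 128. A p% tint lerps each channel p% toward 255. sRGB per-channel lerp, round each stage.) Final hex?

#58E758

CSS lime is rgb(0, 255, 0).
A 25% tone moves each channel 25% toward 128:
  R: 0 + 0.25×(128−0) = 0 + 32 = 32 → 32
  G: 255 + 0.25×(128−255) = 255 − 31.75 = 223.25 → 223
  B: 0 + 0.25×(128−0) = 0 + 32 = 32 → 32
After the tone: rgb(32, 223, 32) = #20DF20.
A 25% tint moves each channel 25% toward 255:
  R: 32 + 55.75 = 87.75 → 88
  G: 223 + 0.25×(255−223) = 223 + 8 = 231 → 231
  B: 32 + 0.25×(255−32) = 32 + 55.75 = 87.75 → 88
rgb(88, 231, 88) = #58E758.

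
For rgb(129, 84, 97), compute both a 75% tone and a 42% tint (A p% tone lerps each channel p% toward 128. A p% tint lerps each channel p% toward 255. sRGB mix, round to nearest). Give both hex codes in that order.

#807578, #b69ca3

75% tone:
  R: 129 + 0.75×(128−129) = 129 − 0.75 = 128.25 → 128
  G: 84 + 0.75×(128−84) = 84 + 33 = 117 → 117
  B: 97 + 0.75×(128−97) = 97 + 23.25 = 120.25 → 120
  → #807578
42% tint:
  R: 129 + 52.92 = 181.92 → 182
  G: 84 + 71.82 = 155.82 → 156
  B: 97 + 66.36 = 163.36 → 163
  → #b69ca3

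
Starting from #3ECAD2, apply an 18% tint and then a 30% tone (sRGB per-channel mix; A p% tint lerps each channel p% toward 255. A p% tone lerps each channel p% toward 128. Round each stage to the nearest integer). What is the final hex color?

#3ECAD2 is rgb(62, 202, 210).
Per channel, c → c + 0.18(255 − c):
  R: 62 + 0.18×(255−62) = 62 + 34.74 = 96.74 → 97
  G: 202 + 9.54 = 211.54 → 212
  B: 210 + 8.1 = 218.1 → 218
After the tint: rgb(97, 212, 218) = #61D4DA.
A 30% tone moves each channel 30% toward 128:
  R: 97 + 9.3 = 106.3 → 106
  G: 212 + 0.3×(128−212) = 212 − 25.2 = 186.8 → 187
  B: 218 − 27 = 191 → 191
rgb(106, 187, 191) = #6ABBBF.

#6ABBBF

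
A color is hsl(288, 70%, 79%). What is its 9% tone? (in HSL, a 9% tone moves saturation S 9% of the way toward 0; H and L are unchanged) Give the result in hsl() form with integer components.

hsl(288, 64%, 79%)

S moves 9% from 70 toward 0: 70 − 6.3 = 63.7 → 64.
H and L are unchanged.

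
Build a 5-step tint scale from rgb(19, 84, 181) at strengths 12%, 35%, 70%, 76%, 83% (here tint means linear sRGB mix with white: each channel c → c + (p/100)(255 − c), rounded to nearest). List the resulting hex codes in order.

12%: (19 + 28.32 = 47.32→47, 84 + 20.52 = 104.52→105, 181 + 8.88 = 189.88→190) → #2F69BE
35%: (19 + 82.6 = 101.6→102, 84 + 59.85 = 143.85→144, 181 + 25.9 = 206.9→207) → #6690CF
70%: (19 + 165.2 = 184.2→184, 84 + 119.7 = 203.7→204, 181 + 51.8 = 232.8→233) → #B8CCE9
76%: (19 + 179.36 = 198.36→198, 84 + 129.96 = 213.96→214, 181 + 56.24 = 237.24→237) → #C6D6ED
83%: (19 + 195.88 = 214.88→215, 84 + 141.93 = 225.93→226, 181 + 61.42 = 242.42→242) → #D7E2F2

#2F69BE, #6690CF, #B8CCE9, #C6D6ED, #D7E2F2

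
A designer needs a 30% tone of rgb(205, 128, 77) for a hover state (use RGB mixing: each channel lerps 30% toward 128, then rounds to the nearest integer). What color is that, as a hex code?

Per channel, c → c + 0.3(128 − c):
  R: 205 + 0.3×(128−205) = 205 − 23.1 = 181.9 → 182
  G: 128 + 0 = 128 → 128
  B: 77 + 15.3 = 92.3 → 92
rgb(182, 128, 92) = #b6805c.

#b6805c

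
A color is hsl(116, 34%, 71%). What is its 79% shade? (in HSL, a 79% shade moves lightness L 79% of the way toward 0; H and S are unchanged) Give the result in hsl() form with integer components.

L moves 79% from 71 toward 0: 71 − 56.09 = 14.91 → 15.
H and S are unchanged.

hsl(116, 34%, 15%)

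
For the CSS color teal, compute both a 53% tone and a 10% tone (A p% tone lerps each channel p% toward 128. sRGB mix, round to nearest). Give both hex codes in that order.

#448080, #0D8080

CSS teal is rgb(0, 128, 128).
53% tone:
  R: 0 + 0.53×(128−0) = 0 + 67.84 = 67.84 → 68
  G: 128 + 0.53×(128−128) = 128 + 0 = 128 → 128
  B: 128 + 0 = 128 → 128
  → #448080
10% tone:
  R: 0 + 12.8 = 12.8 → 13
  G: 128 + 0 = 128 → 128
  B: 128 + 0 = 128 → 128
  → #0D8080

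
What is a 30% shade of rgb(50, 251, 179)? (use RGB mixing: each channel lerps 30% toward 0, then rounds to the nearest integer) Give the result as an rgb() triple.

Lerp each channel 30% toward 0:
  R: 50 − 15 = 35 → 35
  G: 251 + 0.3×(0−251) = 251 − 75.3 = 175.7 → 176
  B: 179 + 0.3×(0−179) = 179 − 53.7 = 125.3 → 125

rgb(35, 176, 125)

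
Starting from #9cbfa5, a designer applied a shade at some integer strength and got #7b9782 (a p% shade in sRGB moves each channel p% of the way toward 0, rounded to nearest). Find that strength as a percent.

21%

#9cbfa5 is rgb(156, 191, 165); #7b9782 is rgb(123, 151, 130).
On the G channel (widest range): 151 ≈ 191 + (p/100)(0 − 191), so p ≈ 100×(151 − 191)/(0 − 191) = -4000/-191 = 20.94.
p = 21 reproduces all three channels after rounding.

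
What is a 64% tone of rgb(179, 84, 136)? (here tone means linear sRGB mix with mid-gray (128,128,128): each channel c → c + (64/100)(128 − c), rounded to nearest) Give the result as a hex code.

Lerp each channel 64% toward 128:
  R: 179 − 32.64 = 146.36 → 146
  G: 84 + 28.16 = 112.16 → 112
  B: 136 − 5.12 = 130.88 → 131
rgb(146, 112, 131) = #927083.

#927083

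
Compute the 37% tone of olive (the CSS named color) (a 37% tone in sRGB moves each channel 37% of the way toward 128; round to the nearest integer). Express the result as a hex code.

#80802F

CSS olive is rgb(128, 128, 0).
Lerp each channel 37% toward 128:
  R: 128 + 0 = 128 → 128
  G: 128 + 0.37×(128−128) = 128 + 0 = 128 → 128
  B: 0 + 0.37×(128−0) = 0 + 47.36 = 47.36 → 47
rgb(128, 128, 47) = #80802F.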